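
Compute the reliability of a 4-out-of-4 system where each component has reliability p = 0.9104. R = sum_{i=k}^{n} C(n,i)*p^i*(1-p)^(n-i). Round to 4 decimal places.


k = 4, n = 4, p = 0.9104
i=4: C(4,4)=1 * 0.9104^4 * 0.0896^0 = 0.687
R = sum of terms = 0.687

0.687


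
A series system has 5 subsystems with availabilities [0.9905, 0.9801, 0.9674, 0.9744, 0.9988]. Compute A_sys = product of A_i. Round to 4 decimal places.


Subsystems: [0.9905, 0.9801, 0.9674, 0.9744, 0.9988]
After subsystem 1 (A=0.9905): product = 0.9905
After subsystem 2 (A=0.9801): product = 0.9708
After subsystem 3 (A=0.9674): product = 0.9391
After subsystem 4 (A=0.9744): product = 0.9151
After subsystem 5 (A=0.9988): product = 0.914
A_sys = 0.914

0.914


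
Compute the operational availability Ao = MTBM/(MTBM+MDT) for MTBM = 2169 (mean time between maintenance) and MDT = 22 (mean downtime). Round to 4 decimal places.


MTBM = 2169
MDT = 22
MTBM + MDT = 2191
Ao = 2169 / 2191
Ao = 0.99

0.99


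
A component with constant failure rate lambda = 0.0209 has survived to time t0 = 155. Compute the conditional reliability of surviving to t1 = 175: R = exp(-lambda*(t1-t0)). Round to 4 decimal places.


lambda = 0.0209
t0 = 155, t1 = 175
t1 - t0 = 20
lambda * (t1-t0) = 0.0209 * 20 = 0.418
R = exp(-0.418)
R = 0.6584

0.6584


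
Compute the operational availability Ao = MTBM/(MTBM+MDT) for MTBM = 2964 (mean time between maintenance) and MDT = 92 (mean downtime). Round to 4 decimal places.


MTBM = 2964
MDT = 92
MTBM + MDT = 3056
Ao = 2964 / 3056
Ao = 0.9699

0.9699


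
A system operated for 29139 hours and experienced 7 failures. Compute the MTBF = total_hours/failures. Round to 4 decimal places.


total_hours = 29139
failures = 7
MTBF = 29139 / 7
MTBF = 4162.7143

4162.7143


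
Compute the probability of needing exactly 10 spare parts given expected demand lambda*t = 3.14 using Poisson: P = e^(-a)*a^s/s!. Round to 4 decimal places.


a = 3.14, s = 10
e^(-a) = e^(-3.14) = 0.0433
a^s = 3.14^10 = 93174.3734
s! = 3628800
P = 0.0433 * 93174.3734 / 3628800
P = 0.0011

0.0011


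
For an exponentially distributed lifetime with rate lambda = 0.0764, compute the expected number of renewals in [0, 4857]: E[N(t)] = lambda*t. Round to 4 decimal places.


lambda = 0.0764
t = 4857
E[N(t)] = lambda * t
E[N(t)] = 0.0764 * 4857
E[N(t)] = 371.0748

371.0748


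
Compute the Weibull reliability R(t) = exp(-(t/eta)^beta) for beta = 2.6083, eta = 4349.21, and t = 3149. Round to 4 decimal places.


beta = 2.6083, eta = 4349.21, t = 3149
t/eta = 3149 / 4349.21 = 0.724
(t/eta)^beta = 0.724^2.6083 = 0.4307
R(t) = exp(-0.4307)
R(t) = 0.65

0.65


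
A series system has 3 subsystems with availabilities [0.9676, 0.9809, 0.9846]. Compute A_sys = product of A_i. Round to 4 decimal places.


Subsystems: [0.9676, 0.9809, 0.9846]
After subsystem 1 (A=0.9676): product = 0.9676
After subsystem 2 (A=0.9809): product = 0.9491
After subsystem 3 (A=0.9846): product = 0.9345
A_sys = 0.9345

0.9345


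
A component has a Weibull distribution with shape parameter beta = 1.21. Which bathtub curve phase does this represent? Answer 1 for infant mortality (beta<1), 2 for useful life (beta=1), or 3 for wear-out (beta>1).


beta = 1.21
Compare beta to 1:
beta < 1 => infant mortality (phase 1)
beta = 1 => useful life (phase 2)
beta > 1 => wear-out (phase 3)
Since beta = 1.21, this is wear-out (increasing failure rate)
Phase = 3

3


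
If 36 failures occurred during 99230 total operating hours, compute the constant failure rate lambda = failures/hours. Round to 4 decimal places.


failures = 36
total_hours = 99230
lambda = 36 / 99230
lambda = 0.0004

0.0004


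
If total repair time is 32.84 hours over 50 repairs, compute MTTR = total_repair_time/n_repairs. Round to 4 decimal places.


total_repair_time = 32.84
n_repairs = 50
MTTR = 32.84 / 50
MTTR = 0.6568

0.6568


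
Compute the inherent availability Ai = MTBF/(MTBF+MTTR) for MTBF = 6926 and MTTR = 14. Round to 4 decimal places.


MTBF = 6926
MTTR = 14
MTBF + MTTR = 6940
Ai = 6926 / 6940
Ai = 0.998

0.998


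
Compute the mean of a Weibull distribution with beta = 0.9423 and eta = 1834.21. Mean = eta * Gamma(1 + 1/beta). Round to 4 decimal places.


beta = 0.9423, eta = 1834.21
1/beta = 1.0612
1 + 1/beta = 2.0612
Gamma(2.0612) = 1.0275
Mean = 1834.21 * 1.0275
Mean = 1884.5634

1884.5634


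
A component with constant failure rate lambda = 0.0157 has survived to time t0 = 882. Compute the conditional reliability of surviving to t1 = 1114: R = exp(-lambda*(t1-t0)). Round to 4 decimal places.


lambda = 0.0157
t0 = 882, t1 = 1114
t1 - t0 = 232
lambda * (t1-t0) = 0.0157 * 232 = 3.6424
R = exp(-3.6424)
R = 0.0262

0.0262


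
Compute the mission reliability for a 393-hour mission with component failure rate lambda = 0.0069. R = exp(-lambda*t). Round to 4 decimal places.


lambda = 0.0069
mission_time = 393
lambda * t = 0.0069 * 393 = 2.7117
R = exp(-2.7117)
R = 0.0664

0.0664


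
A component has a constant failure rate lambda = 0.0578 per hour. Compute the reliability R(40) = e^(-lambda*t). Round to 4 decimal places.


lambda = 0.0578
t = 40
lambda * t = 2.312
R(t) = e^(-2.312)
R(t) = 0.0991

0.0991


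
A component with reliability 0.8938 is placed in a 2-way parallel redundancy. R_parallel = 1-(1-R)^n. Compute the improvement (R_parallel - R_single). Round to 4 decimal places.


R_single = 0.8938, n = 2
1 - R_single = 0.1062
(1 - R_single)^n = 0.1062^2 = 0.0113
R_parallel = 1 - 0.0113 = 0.9887
Improvement = 0.9887 - 0.8938
Improvement = 0.0949

0.0949


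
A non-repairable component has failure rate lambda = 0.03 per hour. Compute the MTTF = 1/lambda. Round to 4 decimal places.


lambda = 0.03
MTTF = 1 / 0.03
MTTF = 33.3333

33.3333


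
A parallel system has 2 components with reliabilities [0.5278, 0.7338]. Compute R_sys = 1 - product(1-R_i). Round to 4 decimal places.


Components: [0.5278, 0.7338]
(1 - 0.5278) = 0.4722, running product = 0.4722
(1 - 0.7338) = 0.2662, running product = 0.1257
Product of (1-R_i) = 0.1257
R_sys = 1 - 0.1257 = 0.8743

0.8743


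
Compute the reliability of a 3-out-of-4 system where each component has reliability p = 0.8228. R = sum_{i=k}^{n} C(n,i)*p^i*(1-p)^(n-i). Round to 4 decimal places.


k = 3, n = 4, p = 0.8228
i=3: C(4,3)=4 * 0.8228^3 * 0.1772^1 = 0.3948
i=4: C(4,4)=1 * 0.8228^4 * 0.1772^0 = 0.4583
R = sum of terms = 0.8532

0.8532


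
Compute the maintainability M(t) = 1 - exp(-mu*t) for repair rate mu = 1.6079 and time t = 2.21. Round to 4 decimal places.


mu = 1.6079, t = 2.21
mu * t = 1.6079 * 2.21 = 3.5535
exp(-3.5535) = 0.0286
M(t) = 1 - 0.0286
M(t) = 0.9714

0.9714


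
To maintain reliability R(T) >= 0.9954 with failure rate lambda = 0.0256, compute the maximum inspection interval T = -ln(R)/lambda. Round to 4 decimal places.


R_target = 0.9954
lambda = 0.0256
-ln(0.9954) = 0.0046
T = 0.0046 / 0.0256
T = 0.1801

0.1801


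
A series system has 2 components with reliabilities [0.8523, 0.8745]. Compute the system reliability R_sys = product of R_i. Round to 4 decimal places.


Components: [0.8523, 0.8745]
After component 1 (R=0.8523): product = 0.8523
After component 2 (R=0.8745): product = 0.7453
R_sys = 0.7453

0.7453


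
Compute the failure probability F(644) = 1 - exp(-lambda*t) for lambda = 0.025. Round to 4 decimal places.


lambda = 0.025, t = 644
lambda * t = 16.1
exp(-16.1) = 0.0
F(t) = 1 - 0.0
F(t) = 1.0

1.0


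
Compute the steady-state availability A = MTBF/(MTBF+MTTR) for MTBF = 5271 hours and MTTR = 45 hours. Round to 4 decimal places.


MTBF = 5271
MTTR = 45
MTBF + MTTR = 5316
A = 5271 / 5316
A = 0.9915

0.9915


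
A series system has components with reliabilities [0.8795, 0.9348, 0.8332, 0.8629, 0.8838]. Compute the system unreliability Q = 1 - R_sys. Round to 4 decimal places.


Components: [0.8795, 0.9348, 0.8332, 0.8629, 0.8838]
After component 1: product = 0.8795
After component 2: product = 0.8222
After component 3: product = 0.685
After component 4: product = 0.5911
After component 5: product = 0.5224
R_sys = 0.5224
Q = 1 - 0.5224 = 0.4776

0.4776


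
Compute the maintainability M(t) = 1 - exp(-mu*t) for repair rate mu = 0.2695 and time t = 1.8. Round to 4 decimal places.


mu = 0.2695, t = 1.8
mu * t = 0.2695 * 1.8 = 0.4851
exp(-0.4851) = 0.6156
M(t) = 1 - 0.6156
M(t) = 0.3844

0.3844


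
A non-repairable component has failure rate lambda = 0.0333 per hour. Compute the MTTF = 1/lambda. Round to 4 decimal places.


lambda = 0.0333
MTTF = 1 / 0.0333
MTTF = 30.03

30.03


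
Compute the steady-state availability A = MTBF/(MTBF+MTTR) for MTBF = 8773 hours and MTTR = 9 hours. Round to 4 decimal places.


MTBF = 8773
MTTR = 9
MTBF + MTTR = 8782
A = 8773 / 8782
A = 0.999

0.999


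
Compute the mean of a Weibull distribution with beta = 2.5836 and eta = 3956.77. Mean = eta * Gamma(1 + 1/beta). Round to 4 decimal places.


beta = 2.5836, eta = 3956.77
1/beta = 0.3871
1 + 1/beta = 1.3871
Gamma(1.3871) = 0.888
Mean = 3956.77 * 0.888
Mean = 3513.7923

3513.7923


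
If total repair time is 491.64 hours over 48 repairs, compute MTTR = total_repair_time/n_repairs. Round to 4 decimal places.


total_repair_time = 491.64
n_repairs = 48
MTTR = 491.64 / 48
MTTR = 10.2425

10.2425


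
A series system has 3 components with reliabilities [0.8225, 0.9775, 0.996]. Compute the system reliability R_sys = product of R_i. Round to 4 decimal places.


Components: [0.8225, 0.9775, 0.996]
After component 1 (R=0.8225): product = 0.8225
After component 2 (R=0.9775): product = 0.804
After component 3 (R=0.996): product = 0.8008
R_sys = 0.8008

0.8008


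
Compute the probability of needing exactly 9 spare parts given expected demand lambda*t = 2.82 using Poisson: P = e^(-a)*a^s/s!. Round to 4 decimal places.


a = 2.82, s = 9
e^(-a) = e^(-2.82) = 0.0596
a^s = 2.82^9 = 11278.2567
s! = 362880
P = 0.0596 * 11278.2567 / 362880
P = 0.0019

0.0019


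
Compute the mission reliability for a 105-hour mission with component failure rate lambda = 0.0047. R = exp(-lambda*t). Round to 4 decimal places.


lambda = 0.0047
mission_time = 105
lambda * t = 0.0047 * 105 = 0.4935
R = exp(-0.4935)
R = 0.6105

0.6105


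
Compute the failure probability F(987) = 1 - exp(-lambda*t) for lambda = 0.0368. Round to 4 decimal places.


lambda = 0.0368, t = 987
lambda * t = 36.3216
exp(-36.3216) = 0.0
F(t) = 1 - 0.0
F(t) = 1.0

1.0


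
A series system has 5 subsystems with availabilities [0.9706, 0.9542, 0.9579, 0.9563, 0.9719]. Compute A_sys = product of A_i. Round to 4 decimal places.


Subsystems: [0.9706, 0.9542, 0.9579, 0.9563, 0.9719]
After subsystem 1 (A=0.9706): product = 0.9706
After subsystem 2 (A=0.9542): product = 0.9261
After subsystem 3 (A=0.9579): product = 0.8872
After subsystem 4 (A=0.9563): product = 0.8484
After subsystem 5 (A=0.9719): product = 0.8245
A_sys = 0.8245

0.8245


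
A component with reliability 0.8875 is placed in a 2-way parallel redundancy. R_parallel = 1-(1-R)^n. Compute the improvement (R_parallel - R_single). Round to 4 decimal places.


R_single = 0.8875, n = 2
1 - R_single = 0.1125
(1 - R_single)^n = 0.1125^2 = 0.0127
R_parallel = 1 - 0.0127 = 0.9873
Improvement = 0.9873 - 0.8875
Improvement = 0.0998

0.0998


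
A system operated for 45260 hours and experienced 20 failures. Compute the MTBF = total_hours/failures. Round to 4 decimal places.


total_hours = 45260
failures = 20
MTBF = 45260 / 20
MTBF = 2263.0

2263.0


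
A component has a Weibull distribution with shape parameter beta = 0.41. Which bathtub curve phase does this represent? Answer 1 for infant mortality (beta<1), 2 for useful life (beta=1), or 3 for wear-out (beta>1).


beta = 0.41
Compare beta to 1:
beta < 1 => infant mortality (phase 1)
beta = 1 => useful life (phase 2)
beta > 1 => wear-out (phase 3)
Since beta = 0.41, this is infant mortality (decreasing failure rate)
Phase = 1

1


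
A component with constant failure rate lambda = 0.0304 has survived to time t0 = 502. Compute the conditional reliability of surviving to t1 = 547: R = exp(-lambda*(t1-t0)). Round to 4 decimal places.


lambda = 0.0304
t0 = 502, t1 = 547
t1 - t0 = 45
lambda * (t1-t0) = 0.0304 * 45 = 1.368
R = exp(-1.368)
R = 0.2546

0.2546


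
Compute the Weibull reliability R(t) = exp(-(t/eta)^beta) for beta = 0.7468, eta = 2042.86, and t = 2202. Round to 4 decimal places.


beta = 0.7468, eta = 2042.86, t = 2202
t/eta = 2202 / 2042.86 = 1.0779
(t/eta)^beta = 1.0779^0.7468 = 1.0576
R(t) = exp(-1.0576)
R(t) = 0.3473

0.3473


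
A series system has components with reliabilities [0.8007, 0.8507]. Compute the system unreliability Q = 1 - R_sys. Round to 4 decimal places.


Components: [0.8007, 0.8507]
After component 1: product = 0.8007
After component 2: product = 0.6812
R_sys = 0.6812
Q = 1 - 0.6812 = 0.3188

0.3188


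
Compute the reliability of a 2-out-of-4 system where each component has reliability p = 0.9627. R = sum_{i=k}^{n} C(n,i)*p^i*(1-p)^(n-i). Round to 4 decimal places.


k = 2, n = 4, p = 0.9627
i=2: C(4,2)=6 * 0.9627^2 * 0.0373^2 = 0.0077
i=3: C(4,3)=4 * 0.9627^3 * 0.0373^1 = 0.1331
i=4: C(4,4)=1 * 0.9627^4 * 0.0373^0 = 0.8589
R = sum of terms = 0.9998

0.9998


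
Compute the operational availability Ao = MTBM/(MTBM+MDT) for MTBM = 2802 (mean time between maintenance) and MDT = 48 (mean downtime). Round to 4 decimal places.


MTBM = 2802
MDT = 48
MTBM + MDT = 2850
Ao = 2802 / 2850
Ao = 0.9832

0.9832


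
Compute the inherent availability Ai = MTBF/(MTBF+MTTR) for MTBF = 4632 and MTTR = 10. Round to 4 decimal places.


MTBF = 4632
MTTR = 10
MTBF + MTTR = 4642
Ai = 4632 / 4642
Ai = 0.9978

0.9978


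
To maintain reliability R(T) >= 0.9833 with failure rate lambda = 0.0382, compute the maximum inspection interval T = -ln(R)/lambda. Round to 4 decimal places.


R_target = 0.9833
lambda = 0.0382
-ln(0.9833) = 0.0168
T = 0.0168 / 0.0382
T = 0.4409

0.4409


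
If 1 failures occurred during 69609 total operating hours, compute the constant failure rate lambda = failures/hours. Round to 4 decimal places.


failures = 1
total_hours = 69609
lambda = 1 / 69609
lambda = 0.0

0.0


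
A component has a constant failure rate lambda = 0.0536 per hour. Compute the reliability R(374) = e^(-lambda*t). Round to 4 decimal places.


lambda = 0.0536
t = 374
lambda * t = 20.0464
R(t) = e^(-20.0464)
R(t) = 0.0

0.0


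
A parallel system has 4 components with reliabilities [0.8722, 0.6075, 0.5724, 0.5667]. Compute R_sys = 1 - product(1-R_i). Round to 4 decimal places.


Components: [0.8722, 0.6075, 0.5724, 0.5667]
(1 - 0.8722) = 0.1278, running product = 0.1278
(1 - 0.6075) = 0.3925, running product = 0.0502
(1 - 0.5724) = 0.4276, running product = 0.0214
(1 - 0.5667) = 0.4333, running product = 0.0093
Product of (1-R_i) = 0.0093
R_sys = 1 - 0.0093 = 0.9907

0.9907


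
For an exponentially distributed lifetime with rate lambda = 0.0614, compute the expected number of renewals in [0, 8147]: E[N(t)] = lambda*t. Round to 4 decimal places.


lambda = 0.0614
t = 8147
E[N(t)] = lambda * t
E[N(t)] = 0.0614 * 8147
E[N(t)] = 500.2258

500.2258


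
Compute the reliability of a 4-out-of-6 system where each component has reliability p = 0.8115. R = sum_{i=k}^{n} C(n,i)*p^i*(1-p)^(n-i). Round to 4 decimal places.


k = 4, n = 6, p = 0.8115
i=4: C(6,4)=15 * 0.8115^4 * 0.1885^2 = 0.2311
i=5: C(6,5)=6 * 0.8115^5 * 0.1885^1 = 0.398
i=6: C(6,6)=1 * 0.8115^6 * 0.1885^0 = 0.2856
R = sum of terms = 0.9147

0.9147


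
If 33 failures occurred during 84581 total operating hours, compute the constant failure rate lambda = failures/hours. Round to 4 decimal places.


failures = 33
total_hours = 84581
lambda = 33 / 84581
lambda = 0.0004

0.0004


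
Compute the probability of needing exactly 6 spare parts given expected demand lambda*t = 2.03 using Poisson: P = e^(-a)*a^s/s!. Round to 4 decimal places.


a = 2.03, s = 6
e^(-a) = e^(-2.03) = 0.1313
a^s = 2.03^6 = 69.9804
s! = 720
P = 0.1313 * 69.9804 / 720
P = 0.0128

0.0128


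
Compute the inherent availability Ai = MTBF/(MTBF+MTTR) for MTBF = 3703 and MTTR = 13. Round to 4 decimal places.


MTBF = 3703
MTTR = 13
MTBF + MTTR = 3716
Ai = 3703 / 3716
Ai = 0.9965

0.9965


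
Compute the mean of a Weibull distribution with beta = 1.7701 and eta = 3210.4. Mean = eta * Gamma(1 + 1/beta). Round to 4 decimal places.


beta = 1.7701, eta = 3210.4
1/beta = 0.5649
1 + 1/beta = 1.5649
Gamma(1.5649) = 0.89
Mean = 3210.4 * 0.89
Mean = 2857.4147

2857.4147


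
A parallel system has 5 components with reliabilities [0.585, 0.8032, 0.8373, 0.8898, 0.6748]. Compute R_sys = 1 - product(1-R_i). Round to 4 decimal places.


Components: [0.585, 0.8032, 0.8373, 0.8898, 0.6748]
(1 - 0.585) = 0.415, running product = 0.415
(1 - 0.8032) = 0.1968, running product = 0.0817
(1 - 0.8373) = 0.1627, running product = 0.0133
(1 - 0.8898) = 0.1102, running product = 0.0015
(1 - 0.6748) = 0.3252, running product = 0.0005
Product of (1-R_i) = 0.0005
R_sys = 1 - 0.0005 = 0.9995

0.9995


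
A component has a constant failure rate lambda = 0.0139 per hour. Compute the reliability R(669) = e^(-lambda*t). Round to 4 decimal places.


lambda = 0.0139
t = 669
lambda * t = 9.2991
R(t) = e^(-9.2991)
R(t) = 0.0001

0.0001


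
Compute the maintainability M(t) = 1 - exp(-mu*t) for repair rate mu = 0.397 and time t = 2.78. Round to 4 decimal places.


mu = 0.397, t = 2.78
mu * t = 0.397 * 2.78 = 1.1037
exp(-1.1037) = 0.3317
M(t) = 1 - 0.3317
M(t) = 0.6683

0.6683


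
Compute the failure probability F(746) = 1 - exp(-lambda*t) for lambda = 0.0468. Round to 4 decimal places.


lambda = 0.0468, t = 746
lambda * t = 34.9128
exp(-34.9128) = 0.0
F(t) = 1 - 0.0
F(t) = 1.0

1.0


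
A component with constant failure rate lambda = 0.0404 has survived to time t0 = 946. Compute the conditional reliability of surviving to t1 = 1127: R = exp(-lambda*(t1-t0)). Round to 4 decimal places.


lambda = 0.0404
t0 = 946, t1 = 1127
t1 - t0 = 181
lambda * (t1-t0) = 0.0404 * 181 = 7.3124
R = exp(-7.3124)
R = 0.0007

0.0007


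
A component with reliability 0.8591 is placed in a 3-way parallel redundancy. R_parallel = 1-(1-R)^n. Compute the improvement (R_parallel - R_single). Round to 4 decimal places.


R_single = 0.8591, n = 3
1 - R_single = 0.1409
(1 - R_single)^n = 0.1409^3 = 0.0028
R_parallel = 1 - 0.0028 = 0.9972
Improvement = 0.9972 - 0.8591
Improvement = 0.1381

0.1381


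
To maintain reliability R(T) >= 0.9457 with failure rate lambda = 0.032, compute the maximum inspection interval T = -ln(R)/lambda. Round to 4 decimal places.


R_target = 0.9457
lambda = 0.032
-ln(0.9457) = 0.0558
T = 0.0558 / 0.032
T = 1.7447

1.7447


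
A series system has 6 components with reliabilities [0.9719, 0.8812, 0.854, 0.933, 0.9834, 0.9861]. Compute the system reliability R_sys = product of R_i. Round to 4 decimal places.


Components: [0.9719, 0.8812, 0.854, 0.933, 0.9834, 0.9861]
After component 1 (R=0.9719): product = 0.9719
After component 2 (R=0.8812): product = 0.8564
After component 3 (R=0.854): product = 0.7314
After component 4 (R=0.933): product = 0.6824
After component 5 (R=0.9834): product = 0.6711
After component 6 (R=0.9861): product = 0.6617
R_sys = 0.6617

0.6617


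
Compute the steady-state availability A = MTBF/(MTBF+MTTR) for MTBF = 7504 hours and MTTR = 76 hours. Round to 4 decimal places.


MTBF = 7504
MTTR = 76
MTBF + MTTR = 7580
A = 7504 / 7580
A = 0.99

0.99


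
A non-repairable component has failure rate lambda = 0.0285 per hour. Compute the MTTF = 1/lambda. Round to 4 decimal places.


lambda = 0.0285
MTTF = 1 / 0.0285
MTTF = 35.0877

35.0877


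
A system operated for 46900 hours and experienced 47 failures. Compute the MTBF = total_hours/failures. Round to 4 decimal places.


total_hours = 46900
failures = 47
MTBF = 46900 / 47
MTBF = 997.8723

997.8723


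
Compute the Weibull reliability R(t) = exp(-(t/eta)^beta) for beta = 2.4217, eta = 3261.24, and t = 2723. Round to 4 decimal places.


beta = 2.4217, eta = 3261.24, t = 2723
t/eta = 2723 / 3261.24 = 0.835
(t/eta)^beta = 0.835^2.4217 = 0.6461
R(t) = exp(-0.6461)
R(t) = 0.5241

0.5241


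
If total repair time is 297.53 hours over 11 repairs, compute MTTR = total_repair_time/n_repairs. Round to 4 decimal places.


total_repair_time = 297.53
n_repairs = 11
MTTR = 297.53 / 11
MTTR = 27.0482

27.0482


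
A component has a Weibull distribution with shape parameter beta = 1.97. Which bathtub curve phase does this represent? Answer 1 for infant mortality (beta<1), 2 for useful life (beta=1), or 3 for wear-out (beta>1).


beta = 1.97
Compare beta to 1:
beta < 1 => infant mortality (phase 1)
beta = 1 => useful life (phase 2)
beta > 1 => wear-out (phase 3)
Since beta = 1.97, this is wear-out (increasing failure rate)
Phase = 3

3


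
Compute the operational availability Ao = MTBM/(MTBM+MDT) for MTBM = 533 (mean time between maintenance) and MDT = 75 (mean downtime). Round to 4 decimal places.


MTBM = 533
MDT = 75
MTBM + MDT = 608
Ao = 533 / 608
Ao = 0.8766

0.8766


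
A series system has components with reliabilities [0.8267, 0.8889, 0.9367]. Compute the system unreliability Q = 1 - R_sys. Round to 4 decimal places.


Components: [0.8267, 0.8889, 0.9367]
After component 1: product = 0.8267
After component 2: product = 0.7349
After component 3: product = 0.6883
R_sys = 0.6883
Q = 1 - 0.6883 = 0.3117

0.3117


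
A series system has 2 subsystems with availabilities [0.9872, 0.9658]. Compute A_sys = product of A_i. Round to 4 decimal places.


Subsystems: [0.9872, 0.9658]
After subsystem 1 (A=0.9872): product = 0.9872
After subsystem 2 (A=0.9658): product = 0.9534
A_sys = 0.9534

0.9534


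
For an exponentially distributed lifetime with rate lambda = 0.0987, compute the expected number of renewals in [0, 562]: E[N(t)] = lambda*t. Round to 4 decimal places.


lambda = 0.0987
t = 562
E[N(t)] = lambda * t
E[N(t)] = 0.0987 * 562
E[N(t)] = 55.4694

55.4694


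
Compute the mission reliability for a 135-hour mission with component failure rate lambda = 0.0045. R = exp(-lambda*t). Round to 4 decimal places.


lambda = 0.0045
mission_time = 135
lambda * t = 0.0045 * 135 = 0.6075
R = exp(-0.6075)
R = 0.5447

0.5447


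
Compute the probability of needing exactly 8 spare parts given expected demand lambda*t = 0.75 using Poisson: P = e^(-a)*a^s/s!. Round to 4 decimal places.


a = 0.75, s = 8
e^(-a) = e^(-0.75) = 0.4724
a^s = 0.75^8 = 0.1001
s! = 40320
P = 0.4724 * 0.1001 / 40320
P = 0.0

0.0


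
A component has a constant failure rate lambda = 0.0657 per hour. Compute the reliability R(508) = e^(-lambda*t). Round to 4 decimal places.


lambda = 0.0657
t = 508
lambda * t = 33.3756
R(t) = e^(-33.3756)
R(t) = 0.0

0.0


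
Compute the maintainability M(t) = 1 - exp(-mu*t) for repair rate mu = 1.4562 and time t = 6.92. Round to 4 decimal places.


mu = 1.4562, t = 6.92
mu * t = 1.4562 * 6.92 = 10.0769
exp(-10.0769) = 0.0
M(t) = 1 - 0.0
M(t) = 1.0

1.0


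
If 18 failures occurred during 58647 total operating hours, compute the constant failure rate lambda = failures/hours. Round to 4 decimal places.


failures = 18
total_hours = 58647
lambda = 18 / 58647
lambda = 0.0003

0.0003


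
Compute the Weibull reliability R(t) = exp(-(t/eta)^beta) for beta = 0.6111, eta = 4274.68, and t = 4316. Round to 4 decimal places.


beta = 0.6111, eta = 4274.68, t = 4316
t/eta = 4316 / 4274.68 = 1.0097
(t/eta)^beta = 1.0097^0.6111 = 1.0059
R(t) = exp(-1.0059)
R(t) = 0.3657

0.3657


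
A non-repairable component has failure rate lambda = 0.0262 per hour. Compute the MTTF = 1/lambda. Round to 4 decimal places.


lambda = 0.0262
MTTF = 1 / 0.0262
MTTF = 38.1679

38.1679


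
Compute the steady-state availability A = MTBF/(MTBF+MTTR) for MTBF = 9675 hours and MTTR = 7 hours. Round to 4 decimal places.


MTBF = 9675
MTTR = 7
MTBF + MTTR = 9682
A = 9675 / 9682
A = 0.9993

0.9993


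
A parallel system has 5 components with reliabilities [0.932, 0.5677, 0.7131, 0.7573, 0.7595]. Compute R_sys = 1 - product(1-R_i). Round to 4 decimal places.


Components: [0.932, 0.5677, 0.7131, 0.7573, 0.7595]
(1 - 0.932) = 0.068, running product = 0.068
(1 - 0.5677) = 0.4323, running product = 0.0294
(1 - 0.7131) = 0.2869, running product = 0.0084
(1 - 0.7573) = 0.2427, running product = 0.002
(1 - 0.7595) = 0.2405, running product = 0.0005
Product of (1-R_i) = 0.0005
R_sys = 1 - 0.0005 = 0.9995

0.9995


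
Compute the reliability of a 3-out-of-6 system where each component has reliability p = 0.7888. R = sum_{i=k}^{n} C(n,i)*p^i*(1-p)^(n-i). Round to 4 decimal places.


k = 3, n = 6, p = 0.7888
i=3: C(6,3)=20 * 0.7888^3 * 0.2112^3 = 0.0925
i=4: C(6,4)=15 * 0.7888^4 * 0.2112^2 = 0.259
i=5: C(6,5)=6 * 0.7888^5 * 0.2112^1 = 0.387
i=6: C(6,6)=1 * 0.7888^6 * 0.2112^0 = 0.2409
R = sum of terms = 0.9794

0.9794


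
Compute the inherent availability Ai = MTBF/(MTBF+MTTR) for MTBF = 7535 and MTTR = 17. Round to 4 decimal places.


MTBF = 7535
MTTR = 17
MTBF + MTTR = 7552
Ai = 7535 / 7552
Ai = 0.9977

0.9977


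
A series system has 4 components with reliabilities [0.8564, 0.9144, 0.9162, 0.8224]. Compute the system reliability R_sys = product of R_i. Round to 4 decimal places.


Components: [0.8564, 0.9144, 0.9162, 0.8224]
After component 1 (R=0.8564): product = 0.8564
After component 2 (R=0.9144): product = 0.7831
After component 3 (R=0.9162): product = 0.7175
After component 4 (R=0.8224): product = 0.59
R_sys = 0.59

0.59


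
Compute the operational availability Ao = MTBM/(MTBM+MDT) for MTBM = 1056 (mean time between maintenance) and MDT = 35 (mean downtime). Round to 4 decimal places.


MTBM = 1056
MDT = 35
MTBM + MDT = 1091
Ao = 1056 / 1091
Ao = 0.9679

0.9679


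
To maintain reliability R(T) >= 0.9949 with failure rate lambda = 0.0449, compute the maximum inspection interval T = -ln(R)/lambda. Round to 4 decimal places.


R_target = 0.9949
lambda = 0.0449
-ln(0.9949) = 0.0051
T = 0.0051 / 0.0449
T = 0.1139

0.1139


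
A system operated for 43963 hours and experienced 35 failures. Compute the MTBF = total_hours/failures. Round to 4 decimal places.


total_hours = 43963
failures = 35
MTBF = 43963 / 35
MTBF = 1256.0857

1256.0857


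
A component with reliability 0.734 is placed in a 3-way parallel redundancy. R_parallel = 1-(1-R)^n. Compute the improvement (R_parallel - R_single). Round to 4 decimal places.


R_single = 0.734, n = 3
1 - R_single = 0.266
(1 - R_single)^n = 0.266^3 = 0.0188
R_parallel = 1 - 0.0188 = 0.9812
Improvement = 0.9812 - 0.734
Improvement = 0.2472

0.2472


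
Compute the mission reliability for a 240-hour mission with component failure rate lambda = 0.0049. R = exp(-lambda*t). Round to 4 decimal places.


lambda = 0.0049
mission_time = 240
lambda * t = 0.0049 * 240 = 1.176
R = exp(-1.176)
R = 0.3085

0.3085


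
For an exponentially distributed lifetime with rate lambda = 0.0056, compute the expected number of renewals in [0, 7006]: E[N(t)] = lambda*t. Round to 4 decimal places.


lambda = 0.0056
t = 7006
E[N(t)] = lambda * t
E[N(t)] = 0.0056 * 7006
E[N(t)] = 39.2336

39.2336


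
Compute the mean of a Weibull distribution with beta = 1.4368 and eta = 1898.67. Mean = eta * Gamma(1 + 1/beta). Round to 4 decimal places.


beta = 1.4368, eta = 1898.67
1/beta = 0.696
1 + 1/beta = 1.696
Gamma(1.696) = 0.9079
Mean = 1898.67 * 0.9079
Mean = 1723.7743

1723.7743


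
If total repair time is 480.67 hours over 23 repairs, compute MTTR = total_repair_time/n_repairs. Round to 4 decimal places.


total_repair_time = 480.67
n_repairs = 23
MTTR = 480.67 / 23
MTTR = 20.8987

20.8987


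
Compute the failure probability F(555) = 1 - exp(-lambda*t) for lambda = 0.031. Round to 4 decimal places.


lambda = 0.031, t = 555
lambda * t = 17.205
exp(-17.205) = 0.0
F(t) = 1 - 0.0
F(t) = 1.0

1.0


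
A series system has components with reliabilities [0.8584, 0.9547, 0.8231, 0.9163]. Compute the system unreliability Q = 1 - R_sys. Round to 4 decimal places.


Components: [0.8584, 0.9547, 0.8231, 0.9163]
After component 1: product = 0.8584
After component 2: product = 0.8195
After component 3: product = 0.6745
After component 4: product = 0.6181
R_sys = 0.6181
Q = 1 - 0.6181 = 0.3819

0.3819


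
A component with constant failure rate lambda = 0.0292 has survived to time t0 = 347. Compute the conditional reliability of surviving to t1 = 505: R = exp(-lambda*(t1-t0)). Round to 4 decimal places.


lambda = 0.0292
t0 = 347, t1 = 505
t1 - t0 = 158
lambda * (t1-t0) = 0.0292 * 158 = 4.6136
R = exp(-4.6136)
R = 0.0099

0.0099


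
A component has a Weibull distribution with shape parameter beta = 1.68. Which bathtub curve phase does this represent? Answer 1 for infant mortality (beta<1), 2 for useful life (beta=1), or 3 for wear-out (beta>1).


beta = 1.68
Compare beta to 1:
beta < 1 => infant mortality (phase 1)
beta = 1 => useful life (phase 2)
beta > 1 => wear-out (phase 3)
Since beta = 1.68, this is wear-out (increasing failure rate)
Phase = 3

3


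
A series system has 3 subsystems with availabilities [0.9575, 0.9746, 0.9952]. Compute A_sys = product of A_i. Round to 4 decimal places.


Subsystems: [0.9575, 0.9746, 0.9952]
After subsystem 1 (A=0.9575): product = 0.9575
After subsystem 2 (A=0.9746): product = 0.9332
After subsystem 3 (A=0.9952): product = 0.9287
A_sys = 0.9287

0.9287


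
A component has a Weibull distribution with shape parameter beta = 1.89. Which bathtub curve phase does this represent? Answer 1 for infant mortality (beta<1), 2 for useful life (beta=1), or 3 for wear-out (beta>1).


beta = 1.89
Compare beta to 1:
beta < 1 => infant mortality (phase 1)
beta = 1 => useful life (phase 2)
beta > 1 => wear-out (phase 3)
Since beta = 1.89, this is wear-out (increasing failure rate)
Phase = 3

3


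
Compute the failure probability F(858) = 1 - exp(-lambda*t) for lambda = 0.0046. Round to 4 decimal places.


lambda = 0.0046, t = 858
lambda * t = 3.9468
exp(-3.9468) = 0.0193
F(t) = 1 - 0.0193
F(t) = 0.9807

0.9807


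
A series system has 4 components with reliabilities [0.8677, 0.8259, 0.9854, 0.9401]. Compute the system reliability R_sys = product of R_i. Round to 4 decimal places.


Components: [0.8677, 0.8259, 0.9854, 0.9401]
After component 1 (R=0.8677): product = 0.8677
After component 2 (R=0.8259): product = 0.7166
After component 3 (R=0.9854): product = 0.7062
After component 4 (R=0.9401): product = 0.6639
R_sys = 0.6639

0.6639


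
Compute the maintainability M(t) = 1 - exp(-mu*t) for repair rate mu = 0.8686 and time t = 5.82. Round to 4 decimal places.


mu = 0.8686, t = 5.82
mu * t = 0.8686 * 5.82 = 5.0553
exp(-5.0553) = 0.0064
M(t) = 1 - 0.0064
M(t) = 0.9936

0.9936


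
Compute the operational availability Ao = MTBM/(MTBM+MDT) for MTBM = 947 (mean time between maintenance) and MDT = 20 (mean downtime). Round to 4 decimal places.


MTBM = 947
MDT = 20
MTBM + MDT = 967
Ao = 947 / 967
Ao = 0.9793

0.9793


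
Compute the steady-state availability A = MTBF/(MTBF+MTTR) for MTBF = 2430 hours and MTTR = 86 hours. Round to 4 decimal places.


MTBF = 2430
MTTR = 86
MTBF + MTTR = 2516
A = 2430 / 2516
A = 0.9658

0.9658


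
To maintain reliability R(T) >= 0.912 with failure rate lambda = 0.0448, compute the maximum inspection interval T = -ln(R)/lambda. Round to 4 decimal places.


R_target = 0.912
lambda = 0.0448
-ln(0.912) = 0.0921
T = 0.0921 / 0.0448
T = 2.0561

2.0561


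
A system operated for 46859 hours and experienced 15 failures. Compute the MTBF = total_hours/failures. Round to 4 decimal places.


total_hours = 46859
failures = 15
MTBF = 46859 / 15
MTBF = 3123.9333

3123.9333


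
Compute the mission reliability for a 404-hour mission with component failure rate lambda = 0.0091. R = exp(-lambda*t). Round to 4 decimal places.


lambda = 0.0091
mission_time = 404
lambda * t = 0.0091 * 404 = 3.6764
R = exp(-3.6764)
R = 0.0253

0.0253


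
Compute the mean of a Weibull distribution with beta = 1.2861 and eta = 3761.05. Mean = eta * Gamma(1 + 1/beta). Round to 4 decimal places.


beta = 1.2861, eta = 3761.05
1/beta = 0.7775
1 + 1/beta = 1.7775
Gamma(1.7775) = 0.9256
Mean = 3761.05 * 0.9256
Mean = 3481.285

3481.285


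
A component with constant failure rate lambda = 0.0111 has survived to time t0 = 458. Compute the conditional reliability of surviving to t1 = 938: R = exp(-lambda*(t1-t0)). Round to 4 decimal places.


lambda = 0.0111
t0 = 458, t1 = 938
t1 - t0 = 480
lambda * (t1-t0) = 0.0111 * 480 = 5.328
R = exp(-5.328)
R = 0.0049

0.0049


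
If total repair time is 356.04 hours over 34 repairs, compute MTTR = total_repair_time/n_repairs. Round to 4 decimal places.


total_repair_time = 356.04
n_repairs = 34
MTTR = 356.04 / 34
MTTR = 10.4718

10.4718


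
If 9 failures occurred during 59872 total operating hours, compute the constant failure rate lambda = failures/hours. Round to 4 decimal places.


failures = 9
total_hours = 59872
lambda = 9 / 59872
lambda = 0.0002

0.0002


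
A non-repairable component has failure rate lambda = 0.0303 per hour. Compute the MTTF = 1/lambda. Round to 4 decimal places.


lambda = 0.0303
MTTF = 1 / 0.0303
MTTF = 33.0033

33.0033


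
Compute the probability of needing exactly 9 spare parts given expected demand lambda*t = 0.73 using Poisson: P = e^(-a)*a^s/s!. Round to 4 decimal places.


a = 0.73, s = 9
e^(-a) = e^(-0.73) = 0.4819
a^s = 0.73^9 = 0.0589
s! = 362880
P = 0.4819 * 0.0589 / 362880
P = 0.0

0.0


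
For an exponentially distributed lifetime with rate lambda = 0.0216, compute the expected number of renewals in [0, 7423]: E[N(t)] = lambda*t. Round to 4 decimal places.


lambda = 0.0216
t = 7423
E[N(t)] = lambda * t
E[N(t)] = 0.0216 * 7423
E[N(t)] = 160.3368

160.3368


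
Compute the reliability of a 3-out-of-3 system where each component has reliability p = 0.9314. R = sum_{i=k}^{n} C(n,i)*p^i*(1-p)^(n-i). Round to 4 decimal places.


k = 3, n = 3, p = 0.9314
i=3: C(3,3)=1 * 0.9314^3 * 0.0686^0 = 0.808
R = sum of terms = 0.808

0.808


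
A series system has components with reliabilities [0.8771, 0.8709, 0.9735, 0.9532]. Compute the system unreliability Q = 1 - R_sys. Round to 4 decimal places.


Components: [0.8771, 0.8709, 0.9735, 0.9532]
After component 1: product = 0.8771
After component 2: product = 0.7639
After component 3: product = 0.7436
After component 4: product = 0.7088
R_sys = 0.7088
Q = 1 - 0.7088 = 0.2912

0.2912


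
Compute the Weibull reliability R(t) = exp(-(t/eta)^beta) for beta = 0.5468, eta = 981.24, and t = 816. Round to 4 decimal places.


beta = 0.5468, eta = 981.24, t = 816
t/eta = 816 / 981.24 = 0.8316
(t/eta)^beta = 0.8316^0.5468 = 0.9041
R(t) = exp(-0.9041)
R(t) = 0.4049

0.4049


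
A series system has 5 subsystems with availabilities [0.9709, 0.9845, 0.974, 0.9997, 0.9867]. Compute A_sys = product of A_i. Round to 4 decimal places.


Subsystems: [0.9709, 0.9845, 0.974, 0.9997, 0.9867]
After subsystem 1 (A=0.9709): product = 0.9709
After subsystem 2 (A=0.9845): product = 0.9559
After subsystem 3 (A=0.974): product = 0.931
After subsystem 4 (A=0.9997): product = 0.9307
After subsystem 5 (A=0.9867): product = 0.9183
A_sys = 0.9183

0.9183


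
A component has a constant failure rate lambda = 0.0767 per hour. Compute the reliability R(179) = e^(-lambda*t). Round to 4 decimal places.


lambda = 0.0767
t = 179
lambda * t = 13.7293
R(t) = e^(-13.7293)
R(t) = 0.0

0.0


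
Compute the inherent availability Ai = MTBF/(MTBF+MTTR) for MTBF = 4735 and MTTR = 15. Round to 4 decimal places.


MTBF = 4735
MTTR = 15
MTBF + MTTR = 4750
Ai = 4735 / 4750
Ai = 0.9968

0.9968


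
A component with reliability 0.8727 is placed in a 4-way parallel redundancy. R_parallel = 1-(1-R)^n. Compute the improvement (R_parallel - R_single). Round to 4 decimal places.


R_single = 0.8727, n = 4
1 - R_single = 0.1273
(1 - R_single)^n = 0.1273^4 = 0.0003
R_parallel = 1 - 0.0003 = 0.9997
Improvement = 0.9997 - 0.8727
Improvement = 0.127

0.127


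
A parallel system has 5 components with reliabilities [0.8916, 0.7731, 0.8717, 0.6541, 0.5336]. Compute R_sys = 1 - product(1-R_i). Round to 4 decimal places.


Components: [0.8916, 0.7731, 0.8717, 0.6541, 0.5336]
(1 - 0.8916) = 0.1084, running product = 0.1084
(1 - 0.7731) = 0.2269, running product = 0.0246
(1 - 0.8717) = 0.1283, running product = 0.0032
(1 - 0.6541) = 0.3459, running product = 0.0011
(1 - 0.5336) = 0.4664, running product = 0.0005
Product of (1-R_i) = 0.0005
R_sys = 1 - 0.0005 = 0.9995

0.9995


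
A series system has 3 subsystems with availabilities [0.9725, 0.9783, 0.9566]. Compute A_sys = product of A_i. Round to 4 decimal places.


Subsystems: [0.9725, 0.9783, 0.9566]
After subsystem 1 (A=0.9725): product = 0.9725
After subsystem 2 (A=0.9783): product = 0.9514
After subsystem 3 (A=0.9566): product = 0.9101
A_sys = 0.9101

0.9101


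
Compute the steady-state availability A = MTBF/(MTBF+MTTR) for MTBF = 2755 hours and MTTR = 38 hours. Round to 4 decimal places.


MTBF = 2755
MTTR = 38
MTBF + MTTR = 2793
A = 2755 / 2793
A = 0.9864

0.9864


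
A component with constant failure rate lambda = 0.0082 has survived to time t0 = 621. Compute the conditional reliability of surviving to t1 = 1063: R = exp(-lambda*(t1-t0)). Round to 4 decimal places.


lambda = 0.0082
t0 = 621, t1 = 1063
t1 - t0 = 442
lambda * (t1-t0) = 0.0082 * 442 = 3.6244
R = exp(-3.6244)
R = 0.0267

0.0267


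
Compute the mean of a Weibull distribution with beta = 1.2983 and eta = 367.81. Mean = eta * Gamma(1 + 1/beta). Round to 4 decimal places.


beta = 1.2983, eta = 367.81
1/beta = 0.7702
1 + 1/beta = 1.7702
Gamma(1.7702) = 0.9238
Mean = 367.81 * 0.9238
Mean = 339.7906

339.7906


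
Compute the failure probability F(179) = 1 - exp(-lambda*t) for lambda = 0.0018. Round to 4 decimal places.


lambda = 0.0018, t = 179
lambda * t = 0.3222
exp(-0.3222) = 0.7246
F(t) = 1 - 0.7246
F(t) = 0.2754

0.2754


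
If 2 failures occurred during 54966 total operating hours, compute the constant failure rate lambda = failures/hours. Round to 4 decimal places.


failures = 2
total_hours = 54966
lambda = 2 / 54966
lambda = 0.0

0.0


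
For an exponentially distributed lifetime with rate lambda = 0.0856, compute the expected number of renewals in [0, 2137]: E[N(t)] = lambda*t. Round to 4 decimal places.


lambda = 0.0856
t = 2137
E[N(t)] = lambda * t
E[N(t)] = 0.0856 * 2137
E[N(t)] = 182.9272

182.9272


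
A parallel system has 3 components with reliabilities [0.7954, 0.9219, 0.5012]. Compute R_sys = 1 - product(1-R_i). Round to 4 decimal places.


Components: [0.7954, 0.9219, 0.5012]
(1 - 0.7954) = 0.2046, running product = 0.2046
(1 - 0.9219) = 0.0781, running product = 0.016
(1 - 0.5012) = 0.4988, running product = 0.008
Product of (1-R_i) = 0.008
R_sys = 1 - 0.008 = 0.992

0.992


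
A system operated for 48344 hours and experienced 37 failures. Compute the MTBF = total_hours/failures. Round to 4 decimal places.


total_hours = 48344
failures = 37
MTBF = 48344 / 37
MTBF = 1306.5946

1306.5946


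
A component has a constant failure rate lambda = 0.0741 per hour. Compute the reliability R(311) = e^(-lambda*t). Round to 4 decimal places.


lambda = 0.0741
t = 311
lambda * t = 23.0451
R(t) = e^(-23.0451)
R(t) = 0.0

0.0


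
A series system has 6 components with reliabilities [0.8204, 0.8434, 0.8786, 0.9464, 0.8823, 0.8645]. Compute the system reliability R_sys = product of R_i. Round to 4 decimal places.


Components: [0.8204, 0.8434, 0.8786, 0.9464, 0.8823, 0.8645]
After component 1 (R=0.8204): product = 0.8204
After component 2 (R=0.8434): product = 0.6919
After component 3 (R=0.8786): product = 0.6079
After component 4 (R=0.9464): product = 0.5753
After component 5 (R=0.8823): product = 0.5076
After component 6 (R=0.8645): product = 0.4388
R_sys = 0.4388

0.4388
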